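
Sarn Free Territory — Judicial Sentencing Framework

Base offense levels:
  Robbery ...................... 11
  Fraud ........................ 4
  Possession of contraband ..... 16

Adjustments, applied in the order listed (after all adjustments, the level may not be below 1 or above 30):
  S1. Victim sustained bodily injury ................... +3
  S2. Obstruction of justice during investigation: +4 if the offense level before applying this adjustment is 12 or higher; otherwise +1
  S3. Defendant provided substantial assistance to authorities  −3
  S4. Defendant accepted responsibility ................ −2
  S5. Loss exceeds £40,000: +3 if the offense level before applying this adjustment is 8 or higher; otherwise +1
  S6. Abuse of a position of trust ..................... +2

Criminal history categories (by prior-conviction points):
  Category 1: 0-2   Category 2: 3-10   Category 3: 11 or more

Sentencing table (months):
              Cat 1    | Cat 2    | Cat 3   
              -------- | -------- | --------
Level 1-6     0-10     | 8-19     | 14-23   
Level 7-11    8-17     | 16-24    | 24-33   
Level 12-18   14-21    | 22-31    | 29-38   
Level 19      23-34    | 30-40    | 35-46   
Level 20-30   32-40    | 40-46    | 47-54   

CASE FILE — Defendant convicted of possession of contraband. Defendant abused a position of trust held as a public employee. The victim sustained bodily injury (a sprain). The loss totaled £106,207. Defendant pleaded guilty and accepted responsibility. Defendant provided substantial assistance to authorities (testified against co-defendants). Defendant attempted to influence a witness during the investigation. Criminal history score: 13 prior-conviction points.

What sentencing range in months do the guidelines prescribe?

47-54 months

Base offense level for possession of contraband: 16.
S1 applies: 16 + 3 = 19.
S2 applies (level before this adjustment is 19 ≥ 12, so +4): 19 + 4 = 23.
S3 applies: 23 − 3 = 20.
S4 applies: 20 − 2 = 18.
S5 applies (level before this adjustment is 18 ≥ 8, so +3): 18 + 3 = 21.
S6 applies: 21 + 2 = 23.
Final offense level: 23.
Criminal history: 13 prior points → Category 3 (11+).
Level 23 falls in the 20-30 band.
Grid: Level 20-30 × Category 3 = 47-54 months.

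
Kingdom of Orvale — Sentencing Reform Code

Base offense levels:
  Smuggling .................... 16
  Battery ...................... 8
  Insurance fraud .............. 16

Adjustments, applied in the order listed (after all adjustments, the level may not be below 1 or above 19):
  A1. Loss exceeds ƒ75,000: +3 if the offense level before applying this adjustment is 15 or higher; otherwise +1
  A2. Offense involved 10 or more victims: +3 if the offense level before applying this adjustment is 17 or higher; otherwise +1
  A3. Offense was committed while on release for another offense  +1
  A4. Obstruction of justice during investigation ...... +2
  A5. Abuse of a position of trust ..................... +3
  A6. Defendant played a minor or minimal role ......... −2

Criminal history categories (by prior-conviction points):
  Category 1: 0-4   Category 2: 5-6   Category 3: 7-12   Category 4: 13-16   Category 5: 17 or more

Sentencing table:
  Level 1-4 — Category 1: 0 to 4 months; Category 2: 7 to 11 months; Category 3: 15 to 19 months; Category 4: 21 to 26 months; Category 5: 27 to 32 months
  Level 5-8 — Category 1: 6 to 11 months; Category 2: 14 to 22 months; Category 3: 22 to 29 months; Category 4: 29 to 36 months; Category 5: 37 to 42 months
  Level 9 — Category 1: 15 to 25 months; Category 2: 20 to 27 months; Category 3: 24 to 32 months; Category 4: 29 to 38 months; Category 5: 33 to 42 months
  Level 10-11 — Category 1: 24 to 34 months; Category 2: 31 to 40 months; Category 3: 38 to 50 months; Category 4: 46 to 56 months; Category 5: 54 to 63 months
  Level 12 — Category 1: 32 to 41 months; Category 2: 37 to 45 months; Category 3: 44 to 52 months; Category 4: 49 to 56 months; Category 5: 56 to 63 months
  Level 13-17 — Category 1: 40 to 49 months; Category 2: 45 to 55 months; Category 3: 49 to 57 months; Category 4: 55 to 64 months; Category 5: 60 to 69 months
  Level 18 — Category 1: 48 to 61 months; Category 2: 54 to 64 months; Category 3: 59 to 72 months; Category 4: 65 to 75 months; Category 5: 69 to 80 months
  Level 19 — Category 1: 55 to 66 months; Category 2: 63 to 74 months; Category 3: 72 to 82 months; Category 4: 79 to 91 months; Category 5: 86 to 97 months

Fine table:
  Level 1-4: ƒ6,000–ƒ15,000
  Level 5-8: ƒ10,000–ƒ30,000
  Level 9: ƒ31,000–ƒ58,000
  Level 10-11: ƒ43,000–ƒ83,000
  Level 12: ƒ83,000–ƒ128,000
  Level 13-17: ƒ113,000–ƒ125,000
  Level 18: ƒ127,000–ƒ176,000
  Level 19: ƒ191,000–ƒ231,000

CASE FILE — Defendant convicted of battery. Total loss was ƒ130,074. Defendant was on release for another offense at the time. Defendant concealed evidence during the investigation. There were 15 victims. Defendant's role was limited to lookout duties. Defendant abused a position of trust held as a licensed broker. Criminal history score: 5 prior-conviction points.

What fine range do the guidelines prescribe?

Base offense level for battery: 8.
A1 applies (level before this adjustment is 8 < 15, so +1): 8 + 1 = 9.
A2 applies (level before this adjustment is 9 < 17, so +1): 9 + 1 = 10.
A3 applies: 10 + 1 = 11.
A4 applies: 11 + 2 = 13.
A5 applies: 13 + 3 = 16.
A6 applies: 16 − 2 = 14.
Final offense level: 14.
Level 14 falls in the 13-17 band.
Fine table: Level 13-17 → ƒ113,000–ƒ125,000.

ƒ113,000–ƒ125,000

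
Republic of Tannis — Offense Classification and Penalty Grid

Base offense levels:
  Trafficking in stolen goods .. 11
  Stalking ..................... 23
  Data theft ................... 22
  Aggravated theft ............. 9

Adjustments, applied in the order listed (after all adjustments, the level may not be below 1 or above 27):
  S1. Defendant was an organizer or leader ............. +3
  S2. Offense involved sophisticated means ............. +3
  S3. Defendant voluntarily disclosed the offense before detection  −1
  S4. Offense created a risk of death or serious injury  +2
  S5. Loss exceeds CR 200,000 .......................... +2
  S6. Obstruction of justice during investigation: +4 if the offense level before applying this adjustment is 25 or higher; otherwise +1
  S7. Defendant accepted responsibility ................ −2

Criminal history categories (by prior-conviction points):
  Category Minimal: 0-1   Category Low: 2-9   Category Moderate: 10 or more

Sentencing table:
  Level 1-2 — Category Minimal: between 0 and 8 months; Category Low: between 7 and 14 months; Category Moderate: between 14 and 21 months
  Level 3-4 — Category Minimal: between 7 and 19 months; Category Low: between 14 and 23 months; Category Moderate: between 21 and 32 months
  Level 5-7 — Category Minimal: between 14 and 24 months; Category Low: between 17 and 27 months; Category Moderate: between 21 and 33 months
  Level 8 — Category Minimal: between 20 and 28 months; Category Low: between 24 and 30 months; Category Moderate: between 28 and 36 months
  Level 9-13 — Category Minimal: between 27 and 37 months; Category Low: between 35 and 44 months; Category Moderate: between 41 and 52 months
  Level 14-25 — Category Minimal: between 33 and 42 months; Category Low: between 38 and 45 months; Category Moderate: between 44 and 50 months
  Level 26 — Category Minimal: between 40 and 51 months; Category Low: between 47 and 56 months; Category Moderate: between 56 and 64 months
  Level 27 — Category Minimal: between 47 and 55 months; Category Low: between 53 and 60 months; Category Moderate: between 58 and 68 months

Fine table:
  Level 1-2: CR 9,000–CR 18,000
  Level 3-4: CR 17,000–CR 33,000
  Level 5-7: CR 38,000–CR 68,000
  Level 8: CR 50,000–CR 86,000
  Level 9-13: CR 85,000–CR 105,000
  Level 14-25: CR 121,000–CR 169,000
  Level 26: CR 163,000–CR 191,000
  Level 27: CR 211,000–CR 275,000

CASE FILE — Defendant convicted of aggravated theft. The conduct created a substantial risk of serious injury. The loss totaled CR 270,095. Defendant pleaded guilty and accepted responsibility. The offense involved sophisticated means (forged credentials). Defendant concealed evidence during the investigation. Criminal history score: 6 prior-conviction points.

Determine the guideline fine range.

CR 121,000–CR 169,000

Base offense level for aggravated theft: 9.
S1 does not apply.
S2 applies: 9 + 3 = 12.
S4 applies: 12 + 2 = 14.
S5 applies: 14 + 2 = 16.
S6 applies (level before this adjustment is 16 < 25, so +1): 16 + 1 = 17.
S7 applies: 17 − 2 = 15.
Final offense level: 15.
Level 15 falls in the 14-25 band.
Fine table: Level 14-25 → CR 121,000–CR 169,000.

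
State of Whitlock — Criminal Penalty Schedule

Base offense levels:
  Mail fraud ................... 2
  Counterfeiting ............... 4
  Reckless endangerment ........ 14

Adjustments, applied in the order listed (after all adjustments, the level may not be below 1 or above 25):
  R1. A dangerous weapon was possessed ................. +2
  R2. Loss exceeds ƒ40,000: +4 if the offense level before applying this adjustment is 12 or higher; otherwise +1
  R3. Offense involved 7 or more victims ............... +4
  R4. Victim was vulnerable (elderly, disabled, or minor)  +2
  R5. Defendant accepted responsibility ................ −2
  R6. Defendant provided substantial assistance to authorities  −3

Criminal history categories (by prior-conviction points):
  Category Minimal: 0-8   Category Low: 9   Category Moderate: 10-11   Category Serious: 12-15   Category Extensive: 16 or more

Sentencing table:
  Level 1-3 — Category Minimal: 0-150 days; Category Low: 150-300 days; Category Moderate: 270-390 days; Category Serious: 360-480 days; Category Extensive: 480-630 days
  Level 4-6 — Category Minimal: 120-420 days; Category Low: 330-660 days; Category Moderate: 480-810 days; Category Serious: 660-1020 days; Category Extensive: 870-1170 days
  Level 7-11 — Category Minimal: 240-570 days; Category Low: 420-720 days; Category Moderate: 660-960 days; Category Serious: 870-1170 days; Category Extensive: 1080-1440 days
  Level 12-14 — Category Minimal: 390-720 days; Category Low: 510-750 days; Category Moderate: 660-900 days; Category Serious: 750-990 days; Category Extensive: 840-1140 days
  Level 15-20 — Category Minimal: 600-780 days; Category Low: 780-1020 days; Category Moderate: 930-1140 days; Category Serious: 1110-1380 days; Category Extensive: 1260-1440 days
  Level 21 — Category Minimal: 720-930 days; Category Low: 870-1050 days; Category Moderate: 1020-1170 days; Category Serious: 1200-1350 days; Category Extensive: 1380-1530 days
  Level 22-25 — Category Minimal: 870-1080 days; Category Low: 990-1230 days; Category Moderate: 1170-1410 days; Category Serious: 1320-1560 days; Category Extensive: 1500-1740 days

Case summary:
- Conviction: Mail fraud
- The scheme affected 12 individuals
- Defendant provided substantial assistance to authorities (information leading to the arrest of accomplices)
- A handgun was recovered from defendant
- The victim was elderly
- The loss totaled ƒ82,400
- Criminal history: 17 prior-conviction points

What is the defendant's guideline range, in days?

Base offense level for mail fraud: 2.
R1 applies: 2 + 2 = 4.
R2 applies (level before this adjustment is 4 < 12, so +1): 4 + 1 = 5.
R3 applies: 5 + 4 = 9.
R4 applies: 9 + 2 = 11.
R6 applies: 11 − 3 = 8.
Final offense level: 8.
Criminal history: 17 prior points → Category Extensive (16+).
Level 8 falls in the 7-11 band.
Grid: Level 7-11 × Category Extensive = 1080-1440 days.

1080-1440 days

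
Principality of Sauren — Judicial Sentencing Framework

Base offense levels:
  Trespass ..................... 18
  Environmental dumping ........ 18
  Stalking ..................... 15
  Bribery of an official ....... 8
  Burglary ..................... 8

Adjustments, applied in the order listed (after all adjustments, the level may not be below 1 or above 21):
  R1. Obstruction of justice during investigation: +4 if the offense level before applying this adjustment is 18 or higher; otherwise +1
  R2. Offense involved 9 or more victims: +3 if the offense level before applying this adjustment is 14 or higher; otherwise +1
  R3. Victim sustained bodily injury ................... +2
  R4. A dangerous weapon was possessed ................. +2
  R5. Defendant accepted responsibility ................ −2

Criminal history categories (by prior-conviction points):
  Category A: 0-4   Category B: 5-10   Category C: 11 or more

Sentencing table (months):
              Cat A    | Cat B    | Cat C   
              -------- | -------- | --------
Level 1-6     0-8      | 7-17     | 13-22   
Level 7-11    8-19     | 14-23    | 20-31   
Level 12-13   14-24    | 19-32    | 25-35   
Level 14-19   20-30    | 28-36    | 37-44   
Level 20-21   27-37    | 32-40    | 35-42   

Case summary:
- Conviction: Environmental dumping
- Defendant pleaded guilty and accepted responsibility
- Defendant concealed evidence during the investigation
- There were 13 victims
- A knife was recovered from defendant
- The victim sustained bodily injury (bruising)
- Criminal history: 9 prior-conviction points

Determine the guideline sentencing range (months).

32-40 months

Base offense level for environmental dumping: 18.
R1 applies (level before this adjustment is 18 ≥ 18, so +4): 18 + 4 = 22.
R2 applies (level before this adjustment is 22 ≥ 14, so +3): 22 + 3 = 25.
R3 applies: 25 + 2 = 27.
R4 applies: 27 + 2 = 29.
R5 applies: 29 − 2 = 27.
Level 27 exceeds the maximum of 21; capped at 21.
Final offense level: 21.
Criminal history: 9 prior points → Category B (5-10).
Level 21 falls in the 20-21 band.
Grid: Level 20-21 × Category B = 32-40 months.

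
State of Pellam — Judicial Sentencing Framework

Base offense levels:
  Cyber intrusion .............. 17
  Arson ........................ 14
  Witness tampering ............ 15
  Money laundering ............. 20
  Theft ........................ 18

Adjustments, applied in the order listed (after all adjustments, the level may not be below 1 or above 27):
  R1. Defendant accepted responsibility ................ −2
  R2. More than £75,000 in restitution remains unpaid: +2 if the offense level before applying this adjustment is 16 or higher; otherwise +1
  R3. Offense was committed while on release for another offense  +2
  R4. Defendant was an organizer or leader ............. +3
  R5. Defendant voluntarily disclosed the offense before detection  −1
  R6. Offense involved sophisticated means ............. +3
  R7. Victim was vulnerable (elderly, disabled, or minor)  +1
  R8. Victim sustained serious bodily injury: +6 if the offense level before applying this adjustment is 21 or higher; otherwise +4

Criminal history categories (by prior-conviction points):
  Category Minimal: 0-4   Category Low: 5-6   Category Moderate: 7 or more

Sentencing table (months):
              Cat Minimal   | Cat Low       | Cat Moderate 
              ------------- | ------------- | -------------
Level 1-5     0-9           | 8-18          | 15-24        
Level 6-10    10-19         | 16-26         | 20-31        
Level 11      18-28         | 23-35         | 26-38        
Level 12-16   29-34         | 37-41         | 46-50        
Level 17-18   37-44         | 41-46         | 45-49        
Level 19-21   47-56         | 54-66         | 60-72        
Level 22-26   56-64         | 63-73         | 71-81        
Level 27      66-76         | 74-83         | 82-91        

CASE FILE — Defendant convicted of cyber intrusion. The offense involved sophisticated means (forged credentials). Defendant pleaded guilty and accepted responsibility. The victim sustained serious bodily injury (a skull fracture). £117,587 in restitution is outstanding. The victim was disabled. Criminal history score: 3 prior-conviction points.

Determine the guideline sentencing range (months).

Base offense level for cyber intrusion: 17.
R1 applies: 17 − 2 = 15.
R2 applies (level before this adjustment is 15 < 16, so +1): 15 + 1 = 16.
R5 does not apply.
R6 applies: 16 + 3 = 19.
R7 applies: 19 + 1 = 20.
R8 applies (level before this adjustment is 20 < 21, so +4): 20 + 4 = 24.
Final offense level: 24.
Criminal history: 3 prior points → Category Minimal (0-4).
Level 24 falls in the 22-26 band.
Grid: Level 22-26 × Category Minimal = 56-64 months.

56-64 months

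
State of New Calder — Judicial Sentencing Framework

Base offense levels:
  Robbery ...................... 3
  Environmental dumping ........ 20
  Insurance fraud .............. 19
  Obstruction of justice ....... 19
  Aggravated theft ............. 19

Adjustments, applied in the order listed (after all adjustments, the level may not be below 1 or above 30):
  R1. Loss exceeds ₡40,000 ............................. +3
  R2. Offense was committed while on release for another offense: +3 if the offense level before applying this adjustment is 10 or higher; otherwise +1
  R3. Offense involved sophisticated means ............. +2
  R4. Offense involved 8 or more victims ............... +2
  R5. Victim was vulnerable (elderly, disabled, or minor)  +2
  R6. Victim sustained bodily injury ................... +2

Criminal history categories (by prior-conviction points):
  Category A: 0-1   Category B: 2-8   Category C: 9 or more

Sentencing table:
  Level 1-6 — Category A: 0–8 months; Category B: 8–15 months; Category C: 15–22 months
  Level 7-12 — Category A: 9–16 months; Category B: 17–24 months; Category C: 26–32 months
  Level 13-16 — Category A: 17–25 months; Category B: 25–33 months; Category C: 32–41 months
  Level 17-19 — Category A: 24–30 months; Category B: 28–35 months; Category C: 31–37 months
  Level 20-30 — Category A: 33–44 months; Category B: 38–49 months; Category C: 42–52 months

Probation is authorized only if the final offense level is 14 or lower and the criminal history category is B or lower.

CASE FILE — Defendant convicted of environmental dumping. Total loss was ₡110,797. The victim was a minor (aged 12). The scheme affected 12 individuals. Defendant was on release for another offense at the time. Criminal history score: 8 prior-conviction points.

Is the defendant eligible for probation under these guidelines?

Base offense level for environmental dumping: 20.
R1 applies: 20 + 3 = 23.
R2 applies (level before this adjustment is 23 ≥ 10, so +3): 23 + 3 = 26.
R3 does not apply.
R4 applies: 26 + 2 = 28.
R5 applies: 28 + 2 = 30.
R6 does not apply.
Final offense level: 30.
Criminal history: 8 prior points → Category B (2-8).
Level 30 falls in the 20-30 band.
Grid: Level 20-30 × Category B = 38-49 months.
Probation check: level 30 > 14 and category B ≤ B → not eligible.

No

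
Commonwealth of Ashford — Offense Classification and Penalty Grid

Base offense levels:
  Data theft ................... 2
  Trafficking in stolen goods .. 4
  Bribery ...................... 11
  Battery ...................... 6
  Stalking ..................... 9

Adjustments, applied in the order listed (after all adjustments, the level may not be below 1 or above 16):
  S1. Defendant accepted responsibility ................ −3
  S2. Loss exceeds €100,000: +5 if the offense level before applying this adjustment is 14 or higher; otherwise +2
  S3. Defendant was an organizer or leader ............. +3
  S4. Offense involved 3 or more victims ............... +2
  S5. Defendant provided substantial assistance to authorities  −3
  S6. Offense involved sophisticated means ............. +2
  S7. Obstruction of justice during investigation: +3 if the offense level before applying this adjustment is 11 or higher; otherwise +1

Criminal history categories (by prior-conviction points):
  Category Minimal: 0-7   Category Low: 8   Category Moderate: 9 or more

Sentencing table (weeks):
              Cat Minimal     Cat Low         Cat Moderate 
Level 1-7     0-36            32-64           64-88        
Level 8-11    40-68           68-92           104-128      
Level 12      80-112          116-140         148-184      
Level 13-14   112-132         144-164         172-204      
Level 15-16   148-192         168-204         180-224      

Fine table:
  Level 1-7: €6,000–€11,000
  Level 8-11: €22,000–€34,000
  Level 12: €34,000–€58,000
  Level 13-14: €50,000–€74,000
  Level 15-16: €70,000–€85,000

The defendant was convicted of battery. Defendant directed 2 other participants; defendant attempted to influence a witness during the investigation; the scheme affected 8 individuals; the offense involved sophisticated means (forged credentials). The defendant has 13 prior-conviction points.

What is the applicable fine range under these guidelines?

Base offense level for battery: 6.
S1 does not apply.
S3 applies: 6 + 3 = 9.
S4 applies: 9 + 2 = 11.
S6 applies: 11 + 2 = 13.
S7 applies (level before this adjustment is 13 ≥ 11, so +3): 13 + 3 = 16.
Final offense level: 16.
Level 16 falls in the 15-16 band.
Fine table: Level 15-16 → €70,000–€85,000.

€70,000–€85,000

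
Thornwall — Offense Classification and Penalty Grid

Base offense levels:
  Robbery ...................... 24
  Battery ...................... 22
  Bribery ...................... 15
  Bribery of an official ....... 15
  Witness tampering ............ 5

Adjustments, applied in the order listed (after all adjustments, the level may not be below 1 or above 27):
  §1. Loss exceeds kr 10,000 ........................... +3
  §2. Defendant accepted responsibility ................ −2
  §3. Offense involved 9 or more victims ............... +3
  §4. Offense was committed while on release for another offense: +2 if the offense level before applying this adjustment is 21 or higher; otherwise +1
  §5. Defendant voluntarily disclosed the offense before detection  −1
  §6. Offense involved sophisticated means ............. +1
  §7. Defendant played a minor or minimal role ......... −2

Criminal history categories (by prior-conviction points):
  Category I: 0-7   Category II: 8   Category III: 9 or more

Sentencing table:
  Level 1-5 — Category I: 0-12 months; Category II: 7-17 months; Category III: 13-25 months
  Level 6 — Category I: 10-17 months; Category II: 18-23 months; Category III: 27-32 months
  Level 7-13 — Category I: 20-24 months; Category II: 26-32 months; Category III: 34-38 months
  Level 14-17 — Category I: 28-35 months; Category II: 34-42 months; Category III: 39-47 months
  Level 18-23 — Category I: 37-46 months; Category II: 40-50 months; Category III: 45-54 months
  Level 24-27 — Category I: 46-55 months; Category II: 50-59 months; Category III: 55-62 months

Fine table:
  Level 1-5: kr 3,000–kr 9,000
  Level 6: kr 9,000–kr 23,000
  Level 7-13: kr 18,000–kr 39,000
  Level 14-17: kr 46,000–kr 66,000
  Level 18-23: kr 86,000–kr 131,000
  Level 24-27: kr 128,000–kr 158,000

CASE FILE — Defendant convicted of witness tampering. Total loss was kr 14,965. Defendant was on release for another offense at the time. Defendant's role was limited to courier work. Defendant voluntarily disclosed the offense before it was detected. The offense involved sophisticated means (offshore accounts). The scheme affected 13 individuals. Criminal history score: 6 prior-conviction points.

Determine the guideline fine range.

Base offense level for witness tampering: 5.
§1 applies: 5 + 3 = 8.
§2 does not apply.
§3 applies: 8 + 3 = 11.
§4 applies (level before this adjustment is 11 < 21, so +1): 11 + 1 = 12.
§5 applies: 12 − 1 = 11.
§6 applies: 11 + 1 = 12.
§7 applies: 12 − 2 = 10.
Final offense level: 10.
Level 10 falls in the 7-13 band.
Fine table: Level 7-13 → kr 18,000–kr 39,000.

kr 18,000–kr 39,000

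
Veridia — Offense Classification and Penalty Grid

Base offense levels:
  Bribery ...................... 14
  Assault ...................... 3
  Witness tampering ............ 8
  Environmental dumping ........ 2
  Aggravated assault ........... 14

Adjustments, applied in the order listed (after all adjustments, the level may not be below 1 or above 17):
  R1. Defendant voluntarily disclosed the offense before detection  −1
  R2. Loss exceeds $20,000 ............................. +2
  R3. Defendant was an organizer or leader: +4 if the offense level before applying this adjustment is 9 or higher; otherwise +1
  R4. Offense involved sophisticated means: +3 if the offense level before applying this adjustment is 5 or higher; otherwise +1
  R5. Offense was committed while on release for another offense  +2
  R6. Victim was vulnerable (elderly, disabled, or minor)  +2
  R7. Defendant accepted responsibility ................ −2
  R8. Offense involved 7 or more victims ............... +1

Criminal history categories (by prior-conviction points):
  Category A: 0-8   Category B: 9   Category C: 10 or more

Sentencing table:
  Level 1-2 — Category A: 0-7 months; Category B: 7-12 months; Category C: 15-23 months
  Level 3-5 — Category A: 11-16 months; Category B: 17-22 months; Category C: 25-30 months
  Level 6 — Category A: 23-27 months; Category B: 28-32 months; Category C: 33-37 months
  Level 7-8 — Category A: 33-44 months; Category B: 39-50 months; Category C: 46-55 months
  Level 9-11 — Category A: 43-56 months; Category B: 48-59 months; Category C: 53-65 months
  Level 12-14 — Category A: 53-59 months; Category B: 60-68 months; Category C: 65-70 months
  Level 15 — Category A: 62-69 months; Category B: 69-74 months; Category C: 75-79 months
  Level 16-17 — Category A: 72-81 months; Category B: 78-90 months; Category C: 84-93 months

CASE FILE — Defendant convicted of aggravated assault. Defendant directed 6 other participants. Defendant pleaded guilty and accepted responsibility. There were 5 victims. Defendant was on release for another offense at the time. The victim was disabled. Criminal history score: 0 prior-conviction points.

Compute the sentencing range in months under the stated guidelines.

72-81 months

Base offense level for aggravated assault: 14.
R1 does not apply.
R2 does not apply.
R3 applies (level before this adjustment is 14 ≥ 9, so +4): 14 + 4 = 18.
R5 applies: 18 + 2 = 20.
R6 applies: 20 + 2 = 22.
R7 applies: 22 − 2 = 20.
R8 does not apply.
Level 20 exceeds the maximum of 17; capped at 17.
Final offense level: 17.
Criminal history: 0 prior points → Category A (0-8).
Level 17 falls in the 16-17 band.
Grid: Level 16-17 × Category A = 72-81 months.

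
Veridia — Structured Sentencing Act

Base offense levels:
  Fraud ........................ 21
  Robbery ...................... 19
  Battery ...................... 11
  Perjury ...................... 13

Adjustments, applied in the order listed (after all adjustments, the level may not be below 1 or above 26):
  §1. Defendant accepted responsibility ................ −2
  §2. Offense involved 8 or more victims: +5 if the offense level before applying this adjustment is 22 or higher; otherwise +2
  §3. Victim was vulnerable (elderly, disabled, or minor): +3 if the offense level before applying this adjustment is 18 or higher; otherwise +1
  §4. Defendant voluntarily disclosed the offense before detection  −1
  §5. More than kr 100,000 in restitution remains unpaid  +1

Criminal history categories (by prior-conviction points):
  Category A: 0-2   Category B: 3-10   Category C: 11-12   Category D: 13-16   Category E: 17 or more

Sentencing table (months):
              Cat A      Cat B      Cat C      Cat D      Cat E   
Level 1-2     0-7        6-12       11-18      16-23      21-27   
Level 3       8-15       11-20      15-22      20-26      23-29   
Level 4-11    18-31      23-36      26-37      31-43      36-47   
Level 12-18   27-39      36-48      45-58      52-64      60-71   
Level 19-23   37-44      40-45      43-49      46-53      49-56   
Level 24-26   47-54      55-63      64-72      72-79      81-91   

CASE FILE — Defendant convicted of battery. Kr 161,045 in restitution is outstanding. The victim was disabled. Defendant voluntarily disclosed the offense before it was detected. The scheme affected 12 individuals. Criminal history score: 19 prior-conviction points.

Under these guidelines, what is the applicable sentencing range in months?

60-71 months

Base offense level for battery: 11.
§1 does not apply.
§2 applies (level before this adjustment is 11 < 22, so +2): 11 + 2 = 13.
§3 applies (level before this adjustment is 13 < 18, so +1): 13 + 1 = 14.
§4 applies: 14 − 1 = 13.
§5 applies: 13 + 1 = 14.
Final offense level: 14.
Criminal history: 19 prior points → Category E (17+).
Level 14 falls in the 12-18 band.
Grid: Level 12-18 × Category E = 60-71 months.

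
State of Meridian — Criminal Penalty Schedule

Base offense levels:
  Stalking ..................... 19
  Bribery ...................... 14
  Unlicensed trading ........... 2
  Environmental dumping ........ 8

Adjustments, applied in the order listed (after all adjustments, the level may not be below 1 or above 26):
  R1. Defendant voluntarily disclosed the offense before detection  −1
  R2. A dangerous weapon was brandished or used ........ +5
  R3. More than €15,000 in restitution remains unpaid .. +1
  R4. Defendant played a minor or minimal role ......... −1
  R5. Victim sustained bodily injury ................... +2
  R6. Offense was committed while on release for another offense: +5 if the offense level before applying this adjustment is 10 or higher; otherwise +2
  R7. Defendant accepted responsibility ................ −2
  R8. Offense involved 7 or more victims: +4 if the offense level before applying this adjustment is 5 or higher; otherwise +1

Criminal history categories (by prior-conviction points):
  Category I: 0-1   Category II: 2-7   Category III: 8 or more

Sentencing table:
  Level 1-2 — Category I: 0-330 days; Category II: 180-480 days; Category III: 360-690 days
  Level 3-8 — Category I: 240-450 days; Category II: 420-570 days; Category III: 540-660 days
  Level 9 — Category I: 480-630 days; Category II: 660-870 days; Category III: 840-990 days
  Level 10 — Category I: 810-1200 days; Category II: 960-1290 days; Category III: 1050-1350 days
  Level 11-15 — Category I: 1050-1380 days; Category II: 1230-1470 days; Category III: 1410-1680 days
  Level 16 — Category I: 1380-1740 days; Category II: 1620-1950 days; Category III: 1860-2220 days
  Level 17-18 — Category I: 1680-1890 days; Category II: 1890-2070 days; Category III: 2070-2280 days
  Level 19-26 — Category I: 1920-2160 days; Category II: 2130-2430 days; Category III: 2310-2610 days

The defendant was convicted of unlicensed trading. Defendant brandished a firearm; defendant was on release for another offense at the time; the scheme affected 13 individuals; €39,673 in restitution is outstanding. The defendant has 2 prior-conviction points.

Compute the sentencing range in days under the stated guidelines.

1230-1470 days

Base offense level for unlicensed trading: 2.
R2 applies: 2 + 5 = 7.
R3 applies: 7 + 1 = 8.
R5 does not apply.
R6 applies (level before this adjustment is 8 < 10, so +2): 8 + 2 = 10.
R7 does not apply.
R8 applies (level before this adjustment is 10 ≥ 5, so +4): 10 + 4 = 14.
Final offense level: 14.
Criminal history: 2 prior points → Category II (2-7).
Level 14 falls in the 11-15 band.
Grid: Level 11-15 × Category II = 1230-1470 days.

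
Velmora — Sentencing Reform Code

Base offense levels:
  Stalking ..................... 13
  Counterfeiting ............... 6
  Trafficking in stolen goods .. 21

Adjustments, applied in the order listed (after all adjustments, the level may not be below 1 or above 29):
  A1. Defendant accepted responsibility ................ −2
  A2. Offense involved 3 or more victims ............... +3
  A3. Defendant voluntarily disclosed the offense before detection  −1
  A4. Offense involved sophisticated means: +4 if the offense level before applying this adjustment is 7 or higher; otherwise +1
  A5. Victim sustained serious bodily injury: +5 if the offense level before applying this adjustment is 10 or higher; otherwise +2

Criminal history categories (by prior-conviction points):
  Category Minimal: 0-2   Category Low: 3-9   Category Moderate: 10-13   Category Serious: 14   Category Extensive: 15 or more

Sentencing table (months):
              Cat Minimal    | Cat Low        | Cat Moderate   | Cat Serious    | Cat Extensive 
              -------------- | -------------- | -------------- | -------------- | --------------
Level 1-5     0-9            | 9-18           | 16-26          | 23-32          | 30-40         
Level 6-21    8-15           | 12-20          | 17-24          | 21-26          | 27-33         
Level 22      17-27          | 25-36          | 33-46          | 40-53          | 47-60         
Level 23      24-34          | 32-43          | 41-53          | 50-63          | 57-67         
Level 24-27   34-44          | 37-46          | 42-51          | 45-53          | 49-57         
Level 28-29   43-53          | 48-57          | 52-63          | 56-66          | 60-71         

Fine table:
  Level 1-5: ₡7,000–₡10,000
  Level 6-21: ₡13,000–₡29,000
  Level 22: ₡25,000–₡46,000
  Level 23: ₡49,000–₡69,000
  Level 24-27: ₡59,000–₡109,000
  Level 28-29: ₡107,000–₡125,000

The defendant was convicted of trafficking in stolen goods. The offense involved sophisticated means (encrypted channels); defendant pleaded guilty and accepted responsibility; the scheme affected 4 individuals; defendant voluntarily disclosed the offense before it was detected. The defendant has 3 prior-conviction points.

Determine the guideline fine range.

Base offense level for trafficking in stolen goods: 21.
A1 applies: 21 − 2 = 19.
A2 applies: 19 + 3 = 22.
A3 applies: 22 − 1 = 21.
A4 applies (level before this adjustment is 21 ≥ 7, so +4): 21 + 4 = 25.
Final offense level: 25.
Level 25 falls in the 24-27 band.
Fine table: Level 24-27 → ₡59,000–₡109,000.

₡59,000–₡109,000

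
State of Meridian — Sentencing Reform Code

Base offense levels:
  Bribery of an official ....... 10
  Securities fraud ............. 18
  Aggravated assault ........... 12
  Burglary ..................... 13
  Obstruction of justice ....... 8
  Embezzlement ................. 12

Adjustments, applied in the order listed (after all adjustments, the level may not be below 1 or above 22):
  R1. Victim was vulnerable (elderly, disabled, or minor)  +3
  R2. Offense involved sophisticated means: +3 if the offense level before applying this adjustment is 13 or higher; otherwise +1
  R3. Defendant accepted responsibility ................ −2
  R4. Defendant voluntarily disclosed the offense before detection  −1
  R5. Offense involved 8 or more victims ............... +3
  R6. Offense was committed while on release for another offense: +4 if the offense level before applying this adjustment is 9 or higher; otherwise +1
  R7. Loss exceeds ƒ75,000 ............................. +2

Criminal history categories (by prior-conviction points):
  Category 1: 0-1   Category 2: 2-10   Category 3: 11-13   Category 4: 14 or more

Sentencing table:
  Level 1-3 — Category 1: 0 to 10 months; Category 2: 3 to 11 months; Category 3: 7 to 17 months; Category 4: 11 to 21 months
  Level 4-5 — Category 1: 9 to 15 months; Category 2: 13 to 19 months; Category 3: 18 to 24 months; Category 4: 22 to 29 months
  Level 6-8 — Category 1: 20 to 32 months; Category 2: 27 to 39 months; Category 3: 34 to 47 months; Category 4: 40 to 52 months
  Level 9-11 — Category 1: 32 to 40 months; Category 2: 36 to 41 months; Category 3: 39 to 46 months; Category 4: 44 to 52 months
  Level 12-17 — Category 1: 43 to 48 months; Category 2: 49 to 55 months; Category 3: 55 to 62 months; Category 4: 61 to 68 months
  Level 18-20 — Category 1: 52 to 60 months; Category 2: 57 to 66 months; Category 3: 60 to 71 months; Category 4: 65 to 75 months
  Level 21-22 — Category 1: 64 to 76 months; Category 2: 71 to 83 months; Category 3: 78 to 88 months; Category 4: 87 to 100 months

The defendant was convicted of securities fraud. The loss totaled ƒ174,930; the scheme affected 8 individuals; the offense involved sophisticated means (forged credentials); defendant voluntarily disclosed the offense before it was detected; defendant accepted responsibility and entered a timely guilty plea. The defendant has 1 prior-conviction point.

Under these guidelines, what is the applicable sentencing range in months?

64-76 months

Base offense level for securities fraud: 18.
R2 applies (level before this adjustment is 18 ≥ 13, so +3): 18 + 3 = 21.
R3 applies: 21 − 2 = 19.
R4 applies: 19 − 1 = 18.
R5 applies: 18 + 3 = 21.
R7 applies: 21 + 2 = 23.
Level 23 exceeds the maximum of 22; capped at 22.
Final offense level: 22.
Criminal history: 1 prior point → Category 1 (0-1).
Level 22 falls in the 21-22 band.
Grid: Level 21-22 × Category 1 = 64-76 months.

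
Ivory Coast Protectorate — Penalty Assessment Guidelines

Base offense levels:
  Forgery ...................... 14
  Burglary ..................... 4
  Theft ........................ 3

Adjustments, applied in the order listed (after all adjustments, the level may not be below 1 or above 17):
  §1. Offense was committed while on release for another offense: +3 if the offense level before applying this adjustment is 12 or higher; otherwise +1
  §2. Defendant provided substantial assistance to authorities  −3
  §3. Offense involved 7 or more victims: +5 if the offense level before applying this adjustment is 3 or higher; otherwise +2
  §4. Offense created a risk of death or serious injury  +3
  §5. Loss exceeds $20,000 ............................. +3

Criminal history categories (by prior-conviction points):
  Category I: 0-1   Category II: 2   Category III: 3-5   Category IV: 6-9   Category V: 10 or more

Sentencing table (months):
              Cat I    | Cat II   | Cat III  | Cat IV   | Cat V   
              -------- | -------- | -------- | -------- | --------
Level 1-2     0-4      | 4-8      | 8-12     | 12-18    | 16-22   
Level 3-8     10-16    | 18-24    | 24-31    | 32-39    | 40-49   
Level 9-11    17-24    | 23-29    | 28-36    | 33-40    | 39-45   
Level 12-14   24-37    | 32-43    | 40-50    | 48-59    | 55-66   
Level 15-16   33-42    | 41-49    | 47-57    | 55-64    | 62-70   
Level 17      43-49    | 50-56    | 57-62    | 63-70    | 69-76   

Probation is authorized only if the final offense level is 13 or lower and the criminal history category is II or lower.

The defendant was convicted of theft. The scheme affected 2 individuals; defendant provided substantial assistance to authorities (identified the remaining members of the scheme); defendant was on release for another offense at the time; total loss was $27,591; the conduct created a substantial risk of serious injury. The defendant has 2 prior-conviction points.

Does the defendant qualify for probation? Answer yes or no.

Base offense level for theft: 3.
§1 applies (level before this adjustment is 3 < 12, so +1): 3 + 1 = 4.
§2 applies: 4 − 3 = 1.
§3 does not apply.
§4 applies: 1 + 3 = 4.
§5 applies: 4 + 3 = 7.
Final offense level: 7.
Criminal history: 2 prior points → Category II (2).
Level 7 falls in the 3-8 band.
Grid: Level 3-8 × Category II = 18-24 months.
Probation check: level 7 ≤ 13 and category II ≤ II → eligible.

Yes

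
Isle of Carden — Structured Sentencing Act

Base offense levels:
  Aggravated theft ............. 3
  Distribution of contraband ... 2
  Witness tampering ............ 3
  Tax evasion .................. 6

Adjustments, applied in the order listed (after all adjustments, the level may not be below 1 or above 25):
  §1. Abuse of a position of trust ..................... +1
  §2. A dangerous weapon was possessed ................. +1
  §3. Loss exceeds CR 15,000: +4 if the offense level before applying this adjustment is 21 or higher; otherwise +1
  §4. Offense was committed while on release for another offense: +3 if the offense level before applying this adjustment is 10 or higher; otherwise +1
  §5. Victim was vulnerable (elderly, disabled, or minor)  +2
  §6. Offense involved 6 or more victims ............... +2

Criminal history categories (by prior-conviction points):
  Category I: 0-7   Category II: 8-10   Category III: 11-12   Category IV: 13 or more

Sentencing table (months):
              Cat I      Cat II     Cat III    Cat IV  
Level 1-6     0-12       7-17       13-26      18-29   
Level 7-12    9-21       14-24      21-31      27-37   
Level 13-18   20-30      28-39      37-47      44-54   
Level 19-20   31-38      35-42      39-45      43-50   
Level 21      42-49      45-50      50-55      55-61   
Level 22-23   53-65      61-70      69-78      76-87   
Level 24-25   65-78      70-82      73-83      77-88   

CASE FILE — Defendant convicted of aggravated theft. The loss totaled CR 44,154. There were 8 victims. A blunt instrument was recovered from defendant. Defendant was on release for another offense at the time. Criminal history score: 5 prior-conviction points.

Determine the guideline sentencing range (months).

9-21 months

Base offense level for aggravated theft: 3.
§2 applies: 3 + 1 = 4.
§3 applies (level before this adjustment is 4 < 21, so +1): 4 + 1 = 5.
§4 applies (level before this adjustment is 5 < 10, so +1): 5 + 1 = 6.
§5 does not apply.
§6 applies: 6 + 2 = 8.
Final offense level: 8.
Criminal history: 5 prior points → Category I (0-7).
Level 8 falls in the 7-12 band.
Grid: Level 7-12 × Category I = 9-21 months.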